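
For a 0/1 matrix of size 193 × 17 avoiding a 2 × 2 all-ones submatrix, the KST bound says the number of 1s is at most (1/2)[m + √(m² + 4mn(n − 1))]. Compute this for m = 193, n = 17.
z(193, 17; 2, 2) ≤ (1/2)[193 + √(193² + 4·193·17·16)] = (1/2)[193 + √247233] = 345.1127

Kővári–Sós–Turán: let r_1, ..., r_193 be the row sums and z = Σ r_i the total number of 1s. Each pair of columns can share at most one row with both entries 1 (else a 2×2 all-ones block appears), so Σ_i C(r_i, 2) ≤ C(17, 2) = 136. By convexity Σ_i C(r_i, 2) ≥ 193·C(z/193, 2) = z(z − 193)/(2·193), giving z² − 193z − 193·17·16 ≤ 0 and hence z ≤ (1/2)[193 + √(37249 + 4·52496)] = (1/2)[193 + √247233] ≈ (1/2)(193 + 497.2253) = 345.1127.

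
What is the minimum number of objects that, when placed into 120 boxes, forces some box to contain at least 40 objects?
n = (40 − 1)·120 + 1 = 4681

By the generalised pigeonhole principle, to guarantee some box contains ≥ r objects we need more than (r − 1) · k objects total. Threshold: n = (r − 1) · k + 1. With r = 40 and k = 120: n = 39 · 120 + 1 = 4680 + 1 = 4681. For n = 4680 = 39 · 120, we can put exactly 39 objects in every box, avoiding 40 in any single one — so 4681 is tight.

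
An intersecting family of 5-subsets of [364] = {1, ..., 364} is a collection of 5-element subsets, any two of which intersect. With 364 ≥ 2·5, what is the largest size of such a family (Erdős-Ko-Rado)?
max |F| = C(363, 4) = 711563490

The Erdős-Ko-Rado theorem states: for n ≥ 2k, an intersecting family of k-subsets of an n-element set has size at most C(n − 1, k − 1), with equality for 'star' families {A ⊆ [n] : |A| = k, i ∈ A} (fix an element i). For n = 364, k = 5: C(363, 4) = 711563490.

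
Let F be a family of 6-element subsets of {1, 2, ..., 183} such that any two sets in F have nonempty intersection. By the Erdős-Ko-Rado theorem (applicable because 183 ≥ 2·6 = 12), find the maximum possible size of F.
max |F| = C(182, 5) = 1574397006

Erdős-Ko-Rado (1961): when n ≥ 2k, max |F| = C(n−1, k−1). The bound is attained by the star {A : i ∈ A} for any fixed i ∈ [n]. Here C(183−1, 6−1) = C(182, 5) = 1574397006.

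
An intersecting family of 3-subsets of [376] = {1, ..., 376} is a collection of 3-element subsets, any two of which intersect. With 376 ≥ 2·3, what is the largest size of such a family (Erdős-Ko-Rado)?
max |F| = C(375, 2) = 70125

The Erdős-Ko-Rado theorem states: for n ≥ 2k, an intersecting family of k-subsets of an n-element set has size at most C(n − 1, k − 1), with equality for 'star' families {A ⊆ [n] : |A| = k, i ∈ A} (fix an element i). For n = 376, k = 3: C(375, 2) = 70125.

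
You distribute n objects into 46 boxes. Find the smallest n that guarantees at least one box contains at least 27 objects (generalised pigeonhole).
n = (27 − 1)·46 + 1 = 1197

By the generalised pigeonhole principle, to guarantee some box contains ≥ r objects we need more than (r − 1) · k objects total. Threshold: n = (r − 1) · k + 1. With r = 27 and k = 46: n = 26 · 46 + 1 = 1196 + 1 = 1197. For n = 1196 = 26 · 46, we can put exactly 26 objects in every box, avoiding 27 in any single one — so 1197 is tight.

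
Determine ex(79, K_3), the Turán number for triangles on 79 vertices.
ex(79, K_3) = ⌊79^2/4⌋ = 1560

Mantel (1907): a triangle-free graph on n vertices has at most ⌊n^2/4⌋ edges, with equality for the complete bipartite graph K_{⌊n/2⌋, ⌈n/2⌉}. For n = 79: ⌊79^2/4⌋ = ⌊6241/4⌋ = 1560. The extremal graph is K_{39, 40}, which has 39·40 = 1560 edges.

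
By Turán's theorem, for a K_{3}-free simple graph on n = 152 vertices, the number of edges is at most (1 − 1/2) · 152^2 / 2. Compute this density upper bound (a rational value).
Turán density bound = (1/2) · 152^2/2 = 5776

Turán's theorem: ex(n, K_{r+1}) is achieved by the complete r-partite Turán graph T(n, r) with parts as balanced as possible, and is at most (1 − 1/r) · n^2/2. For r = 2, n = 152: the density bound is (1/2) · 23104/2 = 5776. Since 2 ∣ 152, the Turán graph T(152, 2) has parts of equal size 76, and its edge count e(T(152, 2)) = 5776 attains the density bound exactly.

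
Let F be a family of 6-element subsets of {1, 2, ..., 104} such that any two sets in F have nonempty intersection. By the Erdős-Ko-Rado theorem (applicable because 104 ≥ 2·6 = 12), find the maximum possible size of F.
max |F| = C(103, 5) = 87541245

The Erdős-Ko-Rado theorem states: for n ≥ 2k, an intersecting family of k-subsets of an n-element set has size at most C(n − 1, k − 1), with equality for 'star' families {A ⊆ [n] : |A| = k, i ∈ A} (fix an element i). For n = 104, k = 6: C(103, 5) = 87541245.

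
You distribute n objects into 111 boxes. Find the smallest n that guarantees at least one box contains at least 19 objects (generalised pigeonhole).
n = (19 − 1)·111 + 1 = 1999

By the generalised pigeonhole principle, to guarantee some box contains ≥ r objects we need more than (r − 1) · k objects total. Threshold: n = (r − 1) · k + 1. With r = 19 and k = 111: n = 18 · 111 + 1 = 1998 + 1 = 1999. For n = 1998 = 18 · 111, we can put exactly 18 objects in every box, avoiding 19 in any single one — so 1999 is tight.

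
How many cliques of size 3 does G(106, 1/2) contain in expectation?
E[# K_3] = C(106, 3) · (1/2)^C(3, 2) = 192920 / 2^3 = 24115

For each 3-subset S of vertices (there are C(106, 3) = 192920 such S), let X_S = 1 if S induces a K_3 (all C(3, 2) = 3 edges present). Then P(X_S = 1) = (1/2)^3 = 1/8. By linearity of expectation, E[# K_3] = C(106, 3) · (1/2)^3 = 192920 / 8 = 24115.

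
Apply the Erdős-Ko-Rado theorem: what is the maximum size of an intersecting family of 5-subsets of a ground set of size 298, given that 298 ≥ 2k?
max |F| = C(297, 4) = 317691990

Erdős-Ko-Rado (1961): when n ≥ 2k, max |F| = C(n−1, k−1). The bound is attained by the star {A : i ∈ A} for any fixed i ∈ [n]. Here C(298−1, 5−1) = C(297, 4) = 317691990.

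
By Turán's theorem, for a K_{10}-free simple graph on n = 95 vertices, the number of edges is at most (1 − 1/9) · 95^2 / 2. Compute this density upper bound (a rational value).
Turán density bound = (8/9) · 95^2/2 = 36100/9 ≈ 4011.1111

Turán's theorem: ex(n, K_{r+1}) is achieved by the complete r-partite Turán graph T(n, r) with parts as balanced as possible, and is at most (1 − 1/r) · n^2/2. For r = 9, n = 95: the density bound is (8/9) · 9025/2 = 36100/9 ≈ 4011.1111. The integer-valued extremum is e(T(95, 9)) = 4010, which is strictly less than the density bound 36100/9 since 9 ∤ 95 (the parts of T(95, 9) cannot all be equal).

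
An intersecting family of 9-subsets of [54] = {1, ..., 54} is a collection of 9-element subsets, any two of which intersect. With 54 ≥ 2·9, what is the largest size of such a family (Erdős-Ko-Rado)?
max |F| = C(53, 8) = 886322710

The Erdős-Ko-Rado theorem states: for n ≥ 2k, an intersecting family of k-subsets of an n-element set has size at most C(n − 1, k − 1), with equality for 'star' families {A ⊆ [n] : |A| = k, i ∈ A} (fix an element i). For n = 54, k = 9: C(53, 8) = 886322710.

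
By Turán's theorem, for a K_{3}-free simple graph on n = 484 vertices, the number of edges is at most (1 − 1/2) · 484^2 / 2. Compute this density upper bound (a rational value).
Turán density bound = (1/2) · 484^2/2 = 58564

Turán's theorem: ex(n, K_{r+1}) is achieved by the complete r-partite Turán graph T(n, r) with parts as balanced as possible, and is at most (1 − 1/r) · n^2/2. For r = 2, n = 484: the density bound is (1/2) · 234256/2 = 58564. Since 2 ∣ 484, the Turán graph T(484, 2) has parts of equal size 242, and its edge count e(T(484, 2)) = 58564 attains the density bound exactly.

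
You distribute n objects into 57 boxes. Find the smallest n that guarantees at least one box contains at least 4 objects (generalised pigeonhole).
n = (4 − 1)·57 + 1 = 172

By the generalised pigeonhole principle, to guarantee some box contains ≥ r objects we need more than (r − 1) · k objects total. Threshold: n = (r − 1) · k + 1. With r = 4 and k = 57: n = 3 · 57 + 1 = 171 + 1 = 172. For n = 171 = 3 · 57, we can put exactly 3 objects in every box, avoiding 4 in any single one — so 172 is tight.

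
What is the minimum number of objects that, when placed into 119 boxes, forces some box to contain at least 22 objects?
n = (22 − 1)·119 + 1 = 2500

By the generalised pigeonhole principle, to guarantee some box contains ≥ r objects we need more than (r − 1) · k objects total. Threshold: n = (r − 1) · k + 1. With r = 22 and k = 119: n = 21 · 119 + 1 = 2499 + 1 = 2500. For n = 2499 = 21 · 119, we can put exactly 21 objects in every box, avoiding 22 in any single one — so 2500 is tight.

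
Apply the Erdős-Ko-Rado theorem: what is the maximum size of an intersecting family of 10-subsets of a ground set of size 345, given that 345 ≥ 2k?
max |F| = C(344, 9) = 167276336534875568

The Erdős-Ko-Rado theorem states: for n ≥ 2k, an intersecting family of k-subsets of an n-element set has size at most C(n − 1, k − 1), with equality for 'star' families {A ⊆ [n] : |A| = k, i ∈ A} (fix an element i). For n = 345, k = 10: C(344, 9) = 167276336534875568.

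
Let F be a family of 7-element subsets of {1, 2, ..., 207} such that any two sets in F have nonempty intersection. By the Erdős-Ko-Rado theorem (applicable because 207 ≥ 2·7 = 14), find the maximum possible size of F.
max |F| = C(206, 6) = 98619368491

The Erdős-Ko-Rado theorem states: for n ≥ 2k, an intersecting family of k-subsets of an n-element set has size at most C(n − 1, k − 1), with equality for 'star' families {A ⊆ [n] : |A| = k, i ∈ A} (fix an element i). For n = 207, k = 7: C(206, 6) = 98619368491.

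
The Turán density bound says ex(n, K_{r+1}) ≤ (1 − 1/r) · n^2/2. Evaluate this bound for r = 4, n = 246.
Turán density bound = (3/4) · 246^2/2 = 45387/2 ≈ 22693.5

Turán's theorem: ex(n, K_{r+1}) is achieved by the complete r-partite Turán graph T(n, r) with parts as balanced as possible, and is at most (1 − 1/r) · n^2/2. For r = 4, n = 246: the density bound is (3/4) · 60516/2 = 45387/2 ≈ 22693.5. The integer-valued extremum is e(T(246, 4)) = 22693, which is strictly less than the density bound 45387/2 since 4 ∤ 246 (the parts of T(246, 4) cannot all be equal).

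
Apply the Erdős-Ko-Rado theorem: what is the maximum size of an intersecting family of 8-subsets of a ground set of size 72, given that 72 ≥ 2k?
max |F| = C(71, 7) = 1329890705

The Erdős-Ko-Rado theorem states: for n ≥ 2k, an intersecting family of k-subsets of an n-element set has size at most C(n − 1, k − 1), with equality for 'star' families {A ⊆ [n] : |A| = k, i ∈ A} (fix an element i). For n = 72, k = 8: C(71, 7) = 1329890705.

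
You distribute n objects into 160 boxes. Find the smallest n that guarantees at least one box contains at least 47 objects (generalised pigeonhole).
n = (47 − 1)·160 + 1 = 7361

By the generalised pigeonhole principle, to guarantee some box contains ≥ r objects we need more than (r − 1) · k objects total. Threshold: n = (r − 1) · k + 1. With r = 47 and k = 160: n = 46 · 160 + 1 = 7360 + 1 = 7361. For n = 7360 = 46 · 160, we can put exactly 46 objects in every box, avoiding 47 in any single one — so 7361 is tight.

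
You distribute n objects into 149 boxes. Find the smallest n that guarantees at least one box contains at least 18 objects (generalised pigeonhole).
n = (18 − 1)·149 + 1 = 2534

By the generalised pigeonhole principle, to guarantee some box contains ≥ r objects we need more than (r − 1) · k objects total. Threshold: n = (r − 1) · k + 1. With r = 18 and k = 149: n = 17 · 149 + 1 = 2533 + 1 = 2534. For n = 2533 = 17 · 149, we can put exactly 17 objects in every box, avoiding 18 in any single one — so 2534 is tight.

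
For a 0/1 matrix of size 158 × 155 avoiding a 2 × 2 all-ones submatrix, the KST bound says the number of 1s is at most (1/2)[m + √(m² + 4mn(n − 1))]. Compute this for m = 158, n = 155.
z(158, 155; 2, 2) ≤ (1/2)[158 + √(158² + 4·158·155·154)] = (1/2)[158 + √15110804] = 2022.6309

Kővári–Sós–Turán: let r_1, ..., r_158 be the row sums and z = Σ r_i the total number of 1s. Each pair of columns can share at most one row with both entries 1 (else a 2×2 all-ones block appears), so Σ_i C(r_i, 2) ≤ C(155, 2) = 11935. By convexity Σ_i C(r_i, 2) ≥ 158·C(z/158, 2) = z(z − 158)/(2·158), giving z² − 158z − 158·155·154 ≤ 0 and hence z ≤ (1/2)[158 + √(24964 + 4·3771460)] = (1/2)[158 + √15110804] ≈ (1/2)(158 + 3887.2618) = 2022.6309.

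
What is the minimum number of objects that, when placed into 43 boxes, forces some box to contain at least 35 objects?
n = (35 − 1)·43 + 1 = 1463

By the generalised pigeonhole principle, to guarantee some box contains ≥ r objects we need more than (r − 1) · k objects total. Threshold: n = (r − 1) · k + 1. With r = 35 and k = 43: n = 34 · 43 + 1 = 1462 + 1 = 1463. For n = 1462 = 34 · 43, we can put exactly 34 objects in every box, avoiding 35 in any single one — so 1463 is tight.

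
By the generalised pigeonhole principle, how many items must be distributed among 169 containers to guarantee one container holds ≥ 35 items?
n = (35 − 1)·169 + 1 = 5747

By the generalised pigeonhole principle, to guarantee some box contains ≥ r objects we need more than (r − 1) · k objects total. Threshold: n = (r − 1) · k + 1. With r = 35 and k = 169: n = 34 · 169 + 1 = 5746 + 1 = 5747. For n = 5746 = 34 · 169, we can put exactly 34 objects in every box, avoiding 35 in any single one — so 5747 is tight.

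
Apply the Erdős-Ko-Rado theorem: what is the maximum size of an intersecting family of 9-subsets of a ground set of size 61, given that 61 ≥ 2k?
max |F| = C(60, 8) = 2558620845

Erdős-Ko-Rado (1961): when n ≥ 2k, max |F| = C(n−1, k−1). The bound is attained by the star {A : i ∈ A} for any fixed i ∈ [n]. Here C(61−1, 9−1) = C(60, 8) = 2558620845.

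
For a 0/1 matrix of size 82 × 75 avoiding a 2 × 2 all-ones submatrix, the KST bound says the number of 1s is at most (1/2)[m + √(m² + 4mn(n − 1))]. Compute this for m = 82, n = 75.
z(82, 75; 2, 2) ≤ (1/2)[82 + √(82² + 4·82·75·74)] = (1/2)[82 + √1827124] = 716.8558

Kővári–Sós–Turán: let r_1, ..., r_82 be the row sums and z = Σ r_i the total number of 1s. Each pair of columns can share at most one row with both entries 1 (else a 2×2 all-ones block appears), so Σ_i C(r_i, 2) ≤ C(75, 2) = 2775. By convexity Σ_i C(r_i, 2) ≥ 82·C(z/82, 2) = z(z − 82)/(2·82), giving z² − 82z − 82·75·74 ≤ 0 and hence z ≤ (1/2)[82 + √(6724 + 4·455100)] = (1/2)[82 + √1827124] ≈ (1/2)(82 + 1351.7115) = 716.8558.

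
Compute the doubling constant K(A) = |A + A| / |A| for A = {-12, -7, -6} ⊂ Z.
K = |A + A| / |A| = 6/3 = 2

Enumerate A + A = {a + b : a, b ∈ A}. With |A| = 3, there are |A|^2 = 9 ordered sum pairs; collecting distinct values, A + A = {-24, -19, -18, -14, -13, -12}, so |A + A| = 6. Thus K = 6/3 = 2. For comparison, the minimum possible |A + A| over all 3-element sets is 2·3 − 1 = 5 (so min K = 5/3), attained only by arithmetic progressions.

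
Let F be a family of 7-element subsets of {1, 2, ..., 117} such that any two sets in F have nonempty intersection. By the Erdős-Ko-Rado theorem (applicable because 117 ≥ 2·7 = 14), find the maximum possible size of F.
max |F| = C(116, 6) = 2967205528

The Erdős-Ko-Rado theorem states: for n ≥ 2k, an intersecting family of k-subsets of an n-element set has size at most C(n − 1, k − 1), with equality for 'star' families {A ⊆ [n] : |A| = k, i ∈ A} (fix an element i). For n = 117, k = 7: C(116, 6) = 2967205528.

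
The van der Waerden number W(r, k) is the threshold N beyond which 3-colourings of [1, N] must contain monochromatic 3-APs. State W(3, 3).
W(3, 3) = 27

W(3, 3) = 27. The lower bound W(3, 3) > 26 comes from an explicit good 3-colouring of [1, 26]; the upper bound W(3, 3) ≤ 27 was verified by exhaustive search over 3-colourings of [1, 27].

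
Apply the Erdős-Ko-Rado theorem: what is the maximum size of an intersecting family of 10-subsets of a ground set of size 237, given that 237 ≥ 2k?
max |F| = C(236, 9) = 5362739990473580

The Erdős-Ko-Rado theorem states: for n ≥ 2k, an intersecting family of k-subsets of an n-element set has size at most C(n − 1, k − 1), with equality for 'star' families {A ⊆ [n] : |A| = k, i ∈ A} (fix an element i). For n = 237, k = 10: C(236, 9) = 5362739990473580.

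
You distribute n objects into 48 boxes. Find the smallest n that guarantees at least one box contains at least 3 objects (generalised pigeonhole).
n = (3 − 1)·48 + 1 = 97

By the generalised pigeonhole principle, to guarantee some box contains ≥ r objects we need more than (r − 1) · k objects total. Threshold: n = (r − 1) · k + 1. With r = 3 and k = 48: n = 2 · 48 + 1 = 96 + 1 = 97. For n = 96 = 2 · 48, we can put exactly 2 objects in every box, avoiding 3 in any single one — so 97 is tight.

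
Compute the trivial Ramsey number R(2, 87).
R(2, 87) = 87

R(2, k) = k for all k ≥ 2: in a 2-colouring of K_k, either some edge is red (a red K_2) or all edges are blue (a blue K_k). And K_{86} coloured all-blue has no blue K_87, so R(2, 87) > 86. Hence R(2, 87) = 87.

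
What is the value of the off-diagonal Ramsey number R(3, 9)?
R(3, 9) = 36

Lower bound: an explicit 2-colouring of K_{35} (typically a Paley-type or other structured construction) avoids a red K_3 and a blue K_9, showing R(3, 9) > 35.
Upper bound: the simple Erdős–Szekeres recurrence only gives R(3, 9) ≤ 37; the tight bound R(3, 9) ≤ 36 requires a sharper case analysis (or computer search) of 2-colourings of K_{36}.
Hence R(3, 9) = 36.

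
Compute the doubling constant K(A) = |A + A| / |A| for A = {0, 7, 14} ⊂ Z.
K = |A + A| / |A| = 5/3

Enumerate A + A = {a + b : a, b ∈ A}. With |A| = 3, there are |A|^2 = 9 ordered sum pairs; collecting distinct values, A + A = {0, 7, 14, 21, 28}, so |A + A| = 5. Thus K = 5/3. Here |A + A| = 2|A| − 1 = 5, the minimum possible — so K = 5/3 is minimal, which holds iff A is an arithmetic progression.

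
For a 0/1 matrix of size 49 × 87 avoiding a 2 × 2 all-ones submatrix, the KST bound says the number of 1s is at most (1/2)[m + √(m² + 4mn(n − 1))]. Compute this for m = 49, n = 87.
z(49, 87; 2, 2) ≤ (1/2)[49 + √(49² + 4·49·87·86)] = (1/2)[49 + √1468873] = 630.4854

Kővári–Sós–Turán: let r_1, ..., r_49 be the row sums and z = Σ r_i the total number of 1s. Each pair of columns can share at most one row with both entries 1 (else a 2×2 all-ones block appears), so Σ_i C(r_i, 2) ≤ C(87, 2) = 3741. By convexity Σ_i C(r_i, 2) ≥ 49·C(z/49, 2) = z(z − 49)/(2·49), giving z² − 49z − 49·87·86 ≤ 0 and hence z ≤ (1/2)[49 + √(2401 + 4·366618)] = (1/2)[49 + √1468873] ≈ (1/2)(49 + 1211.9707) = 630.4854.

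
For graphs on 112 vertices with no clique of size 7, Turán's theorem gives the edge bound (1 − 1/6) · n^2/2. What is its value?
Turán density bound = (5/6) · 112^2/2 = 15680/3 ≈ 5226.6667

Turán's theorem: ex(n, K_{r+1}) is achieved by the complete r-partite Turán graph T(n, r) with parts as balanced as possible, and is at most (1 − 1/r) · n^2/2. For r = 6, n = 112: the density bound is (5/6) · 12544/2 = 15680/3 ≈ 5226.6667. The integer-valued extremum is e(T(112, 6)) = 5226, which is strictly less than the density bound 15680/3 since 6 ∤ 112 (the parts of T(112, 6) cannot all be equal).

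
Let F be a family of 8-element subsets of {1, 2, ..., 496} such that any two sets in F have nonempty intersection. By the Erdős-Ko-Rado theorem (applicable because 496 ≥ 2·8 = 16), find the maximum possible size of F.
max |F| = C(495, 7) = 1384522649304795

The Erdős-Ko-Rado theorem states: for n ≥ 2k, an intersecting family of k-subsets of an n-element set has size at most C(n − 1, k − 1), with equality for 'star' families {A ⊆ [n] : |A| = k, i ∈ A} (fix an element i). For n = 496, k = 8: C(495, 7) = 1384522649304795.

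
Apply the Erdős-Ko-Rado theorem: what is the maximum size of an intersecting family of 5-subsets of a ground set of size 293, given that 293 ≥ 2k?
max |F| = C(292, 4) = 296729305

The Erdős-Ko-Rado theorem states: for n ≥ 2k, an intersecting family of k-subsets of an n-element set has size at most C(n − 1, k − 1), with equality for 'star' families {A ⊆ [n] : |A| = k, i ∈ A} (fix an element i). For n = 293, k = 5: C(292, 4) = 296729305.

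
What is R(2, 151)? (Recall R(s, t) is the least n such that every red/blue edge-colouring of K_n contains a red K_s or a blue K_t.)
R(2, 151) = 151

R(2, k) = k for all k ≥ 2: in a 2-colouring of K_k, either some edge is red (a red K_2) or all edges are blue (a blue K_k). And K_{150} coloured all-blue has no blue K_151, so R(2, 151) > 150. Hence R(2, 151) = 151.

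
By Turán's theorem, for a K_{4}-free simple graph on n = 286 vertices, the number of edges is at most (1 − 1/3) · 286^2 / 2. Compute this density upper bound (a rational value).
Turán density bound = (2/3) · 286^2/2 = 81796/3 ≈ 27265.3333

Turán's theorem: ex(n, K_{r+1}) is achieved by the complete r-partite Turán graph T(n, r) with parts as balanced as possible, and is at most (1 − 1/r) · n^2/2. For r = 3, n = 286: the density bound is (2/3) · 81796/2 = 81796/3 ≈ 27265.3333. The integer-valued extremum is e(T(286, 3)) = 27265, which is strictly less than the density bound 81796/3 since 3 ∤ 286 (the parts of T(286, 3) cannot all be equal).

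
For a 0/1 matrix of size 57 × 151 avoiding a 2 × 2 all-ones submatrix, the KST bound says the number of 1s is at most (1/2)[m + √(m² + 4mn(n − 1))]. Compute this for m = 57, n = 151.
z(57, 151; 2, 2) ≤ (1/2)[57 + √(57² + 4·57·151·150)] = (1/2)[57 + √5167449] = 1165.1012

Kővári–Sós–Turán: let r_1, ..., r_57 be the row sums and z = Σ r_i the total number of 1s. Each pair of columns can share at most one row with both entries 1 (else a 2×2 all-ones block appears), so Σ_i C(r_i, 2) ≤ C(151, 2) = 11325. By convexity Σ_i C(r_i, 2) ≥ 57·C(z/57, 2) = z(z − 57)/(2·57), giving z² − 57z − 57·151·150 ≤ 0 and hence z ≤ (1/2)[57 + √(3249 + 4·1291050)] = (1/2)[57 + √5167449] ≈ (1/2)(57 + 2273.2024) = 1165.1012.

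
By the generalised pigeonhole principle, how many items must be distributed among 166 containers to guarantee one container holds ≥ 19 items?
n = (19 − 1)·166 + 1 = 2989

By the generalised pigeonhole principle, to guarantee some box contains ≥ r objects we need more than (r − 1) · k objects total. Threshold: n = (r − 1) · k + 1. With r = 19 and k = 166: n = 18 · 166 + 1 = 2988 + 1 = 2989. For n = 2988 = 18 · 166, we can put exactly 18 objects in every box, avoiding 19 in any single one — so 2989 is tight.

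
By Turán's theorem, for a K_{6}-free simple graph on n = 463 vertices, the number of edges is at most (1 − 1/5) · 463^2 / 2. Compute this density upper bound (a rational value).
Turán density bound = (4/5) · 463^2/2 = 428738/5 ≈ 85747.6

Turán's theorem: ex(n, K_{r+1}) is achieved by the complete r-partite Turán graph T(n, r) with parts as balanced as possible, and is at most (1 − 1/r) · n^2/2. For r = 5, n = 463: the density bound is (4/5) · 214369/2 = 428738/5 ≈ 85747.6. The integer-valued extremum is e(T(463, 5)) = 85747, which is strictly less than the density bound 428738/5 since 5 ∤ 463 (the parts of T(463, 5) cannot all be equal).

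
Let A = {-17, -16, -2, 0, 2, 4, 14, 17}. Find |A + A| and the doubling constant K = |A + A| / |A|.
K = |A + A| / |A| = 31/8

Enumerate A + A = {a + b : a, b ∈ A}. With |A| = 8, there are |A|^2 = 64 ordered sum pairs; collecting distinct values, A + A = {-34, -33, -32, -19, -18, -17, -16, -15, -14, -13, -12, -4, -3, -2, 0, 1, 2, 4, 6, 8, 12, 14, 15, 16, 17, 18, 19, 21, 28, 31, 34}, so |A + A| = 31. Thus K = 31/8. For comparison, the minimum possible |A + A| over all 8-element sets is 2·8 − 1 = 15 (so min K = 15/8), attained only by arithmetic progressions.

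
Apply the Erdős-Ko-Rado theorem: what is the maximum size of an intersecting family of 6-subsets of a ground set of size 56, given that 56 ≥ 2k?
max |F| = C(55, 5) = 3478761

The Erdős-Ko-Rado theorem states: for n ≥ 2k, an intersecting family of k-subsets of an n-element set has size at most C(n − 1, k − 1), with equality for 'star' families {A ⊆ [n] : |A| = k, i ∈ A} (fix an element i). For n = 56, k = 6: C(55, 5) = 3478761.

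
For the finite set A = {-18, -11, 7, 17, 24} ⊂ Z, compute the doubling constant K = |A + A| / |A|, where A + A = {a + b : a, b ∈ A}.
K = |A + A| / |A| = 14/5

Enumerate A + A = {a + b : a, b ∈ A}. With |A| = 5, there are |A|^2 = 25 ordered sum pairs; collecting distinct values, A + A = {-36, -29, -22, -11, -4, -1, 6, 13, 14, 24, 31, 34, 41, 48}, so |A + A| = 14. Thus K = 14/5. For comparison, the minimum possible |A + A| over all 5-element sets is 2·5 − 1 = 9 (so min K = 9/5), attained only by arithmetic progressions.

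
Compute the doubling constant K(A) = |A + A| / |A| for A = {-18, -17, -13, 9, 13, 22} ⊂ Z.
K = |A + A| / |A| = 20/6 = 10/3

Enumerate A + A = {a + b : a, b ∈ A}. With |A| = 6, there are |A|^2 = 36 ordered sum pairs; collecting distinct values, A + A = {-36, -35, -34, -31, -30, -26, -9, -8, -5, -4, 0, 4, 5, 9, 18, 22, 26, 31, 35, 44}, so |A + A| = 20. Thus K = 20/6 = 10/3. For comparison, the minimum possible |A + A| over all 6-element sets is 2·6 − 1 = 11 (so min K = 11/6), attained only by arithmetic progressions.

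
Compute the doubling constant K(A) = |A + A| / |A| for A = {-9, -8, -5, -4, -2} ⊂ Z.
K = |A + A| / |A| = 13/5

Enumerate A + A = {a + b : a, b ∈ A}. With |A| = 5, there are |A|^2 = 25 ordered sum pairs; collecting distinct values, A + A = {-18, -17, -16, -14, -13, -12, -11, -10, -9, -8, -7, -6, -4}, so |A + A| = 13. Thus K = 13/5. For comparison, the minimum possible |A + A| over all 5-element sets is 2·5 − 1 = 9 (so min K = 9/5), attained only by arithmetic progressions.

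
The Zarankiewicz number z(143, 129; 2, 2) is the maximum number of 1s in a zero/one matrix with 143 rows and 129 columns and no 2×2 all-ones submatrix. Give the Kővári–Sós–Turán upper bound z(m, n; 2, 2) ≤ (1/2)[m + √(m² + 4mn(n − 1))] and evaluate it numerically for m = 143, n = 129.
z(143, 129; 2, 2) ≤ (1/2)[143 + √(143² + 4·143·129·128)] = (1/2)[143 + √9465313] = 1609.7874

Kővári–Sós–Turán: let r_1, ..., r_143 be the row sums and z = Σ r_i the total number of 1s. Each pair of columns can share at most one row with both entries 1 (else a 2×2 all-ones block appears), so Σ_i C(r_i, 2) ≤ C(129, 2) = 8256. By convexity Σ_i C(r_i, 2) ≥ 143·C(z/143, 2) = z(z − 143)/(2·143), giving z² − 143z − 143·129·128 ≤ 0 and hence z ≤ (1/2)[143 + √(20449 + 4·2361216)] = (1/2)[143 + √9465313] ≈ (1/2)(143 + 3076.5749) = 1609.7874.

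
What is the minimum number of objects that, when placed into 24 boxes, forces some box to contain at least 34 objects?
n = (34 − 1)·24 + 1 = 793

By the generalised pigeonhole principle, to guarantee some box contains ≥ r objects we need more than (r − 1) · k objects total. Threshold: n = (r − 1) · k + 1. With r = 34 and k = 24: n = 33 · 24 + 1 = 792 + 1 = 793. For n = 792 = 33 · 24, we can put exactly 33 objects in every box, avoiding 34 in any single one — so 793 is tight.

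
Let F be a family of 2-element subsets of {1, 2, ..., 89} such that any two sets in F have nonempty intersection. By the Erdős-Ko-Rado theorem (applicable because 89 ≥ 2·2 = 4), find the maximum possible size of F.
max |F| = C(88, 1) = 88

Erdős-Ko-Rado (1961): when n ≥ 2k, max |F| = C(n−1, k−1). The bound is attained by the star {A : i ∈ A} for any fixed i ∈ [n]. Here C(89−1, 2−1) = C(88, 1) = 88.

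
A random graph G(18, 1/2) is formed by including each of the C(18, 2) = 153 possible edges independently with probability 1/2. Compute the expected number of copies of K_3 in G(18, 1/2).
E[# K_3] = C(18, 3) · (1/2)^C(3, 2) = 816 / 2^3 = 102

For each 3-subset S of vertices (there are C(18, 3) = 816 such S), let X_S = 1 if S induces a K_3 (all C(3, 2) = 3 edges present). Then P(X_S = 1) = (1/2)^3 = 1/8. By linearity of expectation, E[# K_3] = C(18, 3) · (1/2)^3 = 816 / 8 = 102.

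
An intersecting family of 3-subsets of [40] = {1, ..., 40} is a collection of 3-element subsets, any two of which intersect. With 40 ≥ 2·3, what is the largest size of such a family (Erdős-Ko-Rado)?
max |F| = C(39, 2) = 741

The Erdős-Ko-Rado theorem states: for n ≥ 2k, an intersecting family of k-subsets of an n-element set has size at most C(n − 1, k − 1), with equality for 'star' families {A ⊆ [n] : |A| = k, i ∈ A} (fix an element i). For n = 40, k = 3: C(39, 2) = 741.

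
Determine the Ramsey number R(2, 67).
R(2, 67) = 67

R(2, k) = k for all k ≥ 2: in a 2-colouring of K_k, either some edge is red (a red K_2) or all edges are blue (a blue K_k). And K_{66} coloured all-blue has no blue K_67, so R(2, 67) > 66. Hence R(2, 67) = 67.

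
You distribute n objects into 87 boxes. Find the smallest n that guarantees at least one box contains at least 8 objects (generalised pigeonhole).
n = (8 − 1)·87 + 1 = 610

By the generalised pigeonhole principle, to guarantee some box contains ≥ r objects we need more than (r − 1) · k objects total. Threshold: n = (r − 1) · k + 1. With r = 8 and k = 87: n = 7 · 87 + 1 = 609 + 1 = 610. For n = 609 = 7 · 87, we can put exactly 7 objects in every box, avoiding 8 in any single one — so 610 is tight.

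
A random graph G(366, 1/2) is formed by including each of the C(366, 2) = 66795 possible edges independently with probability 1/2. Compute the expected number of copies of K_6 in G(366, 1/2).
E[# K_6] = C(366, 6) · (1/2)^C(6, 2) = 3203798801203 / 2^15 ≈ 97772180.212494

For each 6-subset S of vertices (there are C(366, 6) = 3203798801203 such S), let X_S = 1 if S induces a K_6 (all C(6, 2) = 15 edges present). Then P(X_S = 1) = (1/2)^15 = 1/32768. By linearity of expectation, E[# K_6] = C(366, 6) · (1/2)^15 = 3203798801203 / 32768 ≈ 97772180.212494.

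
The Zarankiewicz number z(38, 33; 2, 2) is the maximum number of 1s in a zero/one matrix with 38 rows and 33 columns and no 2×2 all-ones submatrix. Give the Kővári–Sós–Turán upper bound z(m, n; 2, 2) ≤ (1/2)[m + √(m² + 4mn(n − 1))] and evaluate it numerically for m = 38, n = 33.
z(38, 33; 2, 2) ≤ (1/2)[38 + √(38² + 4·38·33·32)] = (1/2)[38 + √161956] = 220.2188

Kővári–Sós–Turán: let r_1, ..., r_38 be the row sums and z = Σ r_i the total number of 1s. Each pair of columns can share at most one row with both entries 1 (else a 2×2 all-ones block appears), so Σ_i C(r_i, 2) ≤ C(33, 2) = 528. By convexity Σ_i C(r_i, 2) ≥ 38·C(z/38, 2) = z(z − 38)/(2·38), giving z² − 38z − 38·33·32 ≤ 0 and hence z ≤ (1/2)[38 + √(1444 + 4·40128)] = (1/2)[38 + √161956] ≈ (1/2)(38 + 402.4376) = 220.2188.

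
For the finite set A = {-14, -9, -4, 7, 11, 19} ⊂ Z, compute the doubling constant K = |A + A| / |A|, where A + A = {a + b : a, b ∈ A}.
K = |A + A| / |A| = 20/6 = 10/3

Enumerate A + A = {a + b : a, b ∈ A}. With |A| = 6, there are |A|^2 = 36 ordered sum pairs; collecting distinct values, A + A = {-28, -23, -18, -13, -8, -7, -3, -2, 2, 3, 5, 7, 10, 14, 15, 18, 22, 26, 30, 38}, so |A + A| = 20. Thus K = 20/6 = 10/3. For comparison, the minimum possible |A + A| over all 6-element sets is 2·6 − 1 = 11 (so min K = 11/6), attained only by arithmetic progressions.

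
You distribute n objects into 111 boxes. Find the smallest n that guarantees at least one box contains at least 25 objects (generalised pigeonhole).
n = (25 − 1)·111 + 1 = 2665

By the generalised pigeonhole principle, to guarantee some box contains ≥ r objects we need more than (r − 1) · k objects total. Threshold: n = (r − 1) · k + 1. With r = 25 and k = 111: n = 24 · 111 + 1 = 2664 + 1 = 2665. For n = 2664 = 24 · 111, we can put exactly 24 objects in every box, avoiding 25 in any single one — so 2665 is tight.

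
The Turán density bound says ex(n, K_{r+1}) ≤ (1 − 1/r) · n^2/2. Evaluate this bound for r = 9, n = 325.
Turán density bound = (8/9) · 325^2/2 = 422500/9 ≈ 46944.4444

Turán's theorem: ex(n, K_{r+1}) is achieved by the complete r-partite Turán graph T(n, r) with parts as balanced as possible, and is at most (1 − 1/r) · n^2/2. For r = 9, n = 325: the density bound is (8/9) · 105625/2 = 422500/9 ≈ 46944.4444. The integer-valued extremum is e(T(325, 9)) = 46944, which is strictly less than the density bound 422500/9 since 9 ∤ 325 (the parts of T(325, 9) cannot all be equal).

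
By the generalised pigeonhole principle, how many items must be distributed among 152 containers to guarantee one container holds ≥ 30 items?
n = (30 − 1)·152 + 1 = 4409

By the generalised pigeonhole principle, to guarantee some box contains ≥ r objects we need more than (r − 1) · k objects total. Threshold: n = (r − 1) · k + 1. With r = 30 and k = 152: n = 29 · 152 + 1 = 4408 + 1 = 4409. For n = 4408 = 29 · 152, we can put exactly 29 objects in every box, avoiding 30 in any single one — so 4409 is tight.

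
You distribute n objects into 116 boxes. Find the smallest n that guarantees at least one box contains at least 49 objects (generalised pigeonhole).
n = (49 − 1)·116 + 1 = 5569

By the generalised pigeonhole principle, to guarantee some box contains ≥ r objects we need more than (r − 1) · k objects total. Threshold: n = (r − 1) · k + 1. With r = 49 and k = 116: n = 48 · 116 + 1 = 5568 + 1 = 5569. For n = 5568 = 48 · 116, we can put exactly 48 objects in every box, avoiding 49 in any single one — so 5569 is tight.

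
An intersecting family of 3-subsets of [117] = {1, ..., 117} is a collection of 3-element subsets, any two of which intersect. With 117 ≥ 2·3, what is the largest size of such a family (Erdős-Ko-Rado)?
max |F| = C(116, 2) = 6670

The Erdős-Ko-Rado theorem states: for n ≥ 2k, an intersecting family of k-subsets of an n-element set has size at most C(n − 1, k − 1), with equality for 'star' families {A ⊆ [n] : |A| = k, i ∈ A} (fix an element i). For n = 117, k = 3: C(116, 2) = 6670.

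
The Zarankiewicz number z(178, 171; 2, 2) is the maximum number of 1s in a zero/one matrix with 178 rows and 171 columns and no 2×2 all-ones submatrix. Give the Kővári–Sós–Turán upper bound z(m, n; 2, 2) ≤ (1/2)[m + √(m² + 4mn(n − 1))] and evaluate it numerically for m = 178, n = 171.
z(178, 171; 2, 2) ≤ (1/2)[178 + √(178² + 4·178·171·170)] = (1/2)[178 + √20729524] = 2365.4844

Kővári–Sós–Turán: let r_1, ..., r_178 be the row sums and z = Σ r_i the total number of 1s. Each pair of columns can share at most one row with both entries 1 (else a 2×2 all-ones block appears), so Σ_i C(r_i, 2) ≤ C(171, 2) = 14535. By convexity Σ_i C(r_i, 2) ≥ 178·C(z/178, 2) = z(z − 178)/(2·178), giving z² − 178z − 178·171·170 ≤ 0 and hence z ≤ (1/2)[178 + √(31684 + 4·5174460)] = (1/2)[178 + √20729524] ≈ (1/2)(178 + 4552.9687) = 2365.4844.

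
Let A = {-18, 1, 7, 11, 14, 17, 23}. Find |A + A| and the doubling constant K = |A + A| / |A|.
K = |A + A| / |A| = 24/7

Enumerate A + A = {a + b : a, b ∈ A}. With |A| = 7, there are |A|^2 = 49 ordered sum pairs; collecting distinct values, A + A = {-36, -17, -11, -7, -4, -1, 2, 5, 8, 12, 14, 15, 18, 21, 22, 24, 25, 28, 30, 31, 34, 37, 40, 46}, so |A + A| = 24. Thus K = 24/7. For comparison, the minimum possible |A + A| over all 7-element sets is 2·7 − 1 = 13 (so min K = 13/7), attained only by arithmetic progressions.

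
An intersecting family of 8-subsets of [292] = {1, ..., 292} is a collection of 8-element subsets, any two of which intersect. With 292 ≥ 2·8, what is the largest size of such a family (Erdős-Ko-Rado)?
max |F| = C(291, 7) = 32601949534440

Erdős-Ko-Rado (1961): when n ≥ 2k, max |F| = C(n−1, k−1). The bound is attained by the star {A : i ∈ A} for any fixed i ∈ [n]. Here C(292−1, 8−1) = C(291, 7) = 32601949534440.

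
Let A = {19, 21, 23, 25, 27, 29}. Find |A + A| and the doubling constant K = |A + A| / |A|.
K = |A + A| / |A| = 11/6

Enumerate A + A = {a + b : a, b ∈ A}. With |A| = 6, there are |A|^2 = 36 ordered sum pairs; collecting distinct values, A + A = {38, 40, 42, 44, 46, 48, 50, 52, 54, 56, 58}, so |A + A| = 11. Thus K = 11/6. Here |A + A| = 2|A| − 1 = 11, the minimum possible — so K = 11/6 is minimal, which holds iff A is an arithmetic progression.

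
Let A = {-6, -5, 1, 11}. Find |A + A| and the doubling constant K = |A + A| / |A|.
K = |A + A| / |A| = 10/4 = 5/2

Enumerate A + A = {a + b : a, b ∈ A}. With |A| = 4, there are |A|^2 = 16 ordered sum pairs; collecting distinct values, A + A = {-12, -11, -10, -5, -4, 2, 5, 6, 12, 22}, so |A + A| = 10. Thus K = 10/4 = 5/2. For comparison, the minimum possible |A + A| over all 4-element sets is 2·4 − 1 = 7 (so min K = 7/4), attained only by arithmetic progressions.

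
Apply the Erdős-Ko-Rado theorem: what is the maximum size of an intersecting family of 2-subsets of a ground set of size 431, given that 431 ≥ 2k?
max |F| = C(430, 1) = 430

The Erdős-Ko-Rado theorem states: for n ≥ 2k, an intersecting family of k-subsets of an n-element set has size at most C(n − 1, k − 1), with equality for 'star' families {A ⊆ [n] : |A| = k, i ∈ A} (fix an element i). For n = 431, k = 2: C(430, 1) = 430.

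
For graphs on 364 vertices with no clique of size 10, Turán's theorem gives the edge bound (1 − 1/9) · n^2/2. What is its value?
Turán density bound = (8/9) · 364^2/2 = 529984/9 ≈ 58887.1111

Turán's theorem: ex(n, K_{r+1}) is achieved by the complete r-partite Turán graph T(n, r) with parts as balanced as possible, and is at most (1 − 1/r) · n^2/2. For r = 9, n = 364: the density bound is (8/9) · 132496/2 = 529984/9 ≈ 58887.1111. The integer-valued extremum is e(T(364, 9)) = 58886, which is strictly less than the density bound 529984/9 since 9 ∤ 364 (the parts of T(364, 9) cannot all be equal).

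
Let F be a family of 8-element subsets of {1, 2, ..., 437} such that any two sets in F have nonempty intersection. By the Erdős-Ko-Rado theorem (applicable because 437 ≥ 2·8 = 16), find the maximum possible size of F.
max |F| = C(436, 7) = 566177111207280

The Erdős-Ko-Rado theorem states: for n ≥ 2k, an intersecting family of k-subsets of an n-element set has size at most C(n − 1, k − 1), with equality for 'star' families {A ⊆ [n] : |A| = k, i ∈ A} (fix an element i). For n = 437, k = 8: C(436, 7) = 566177111207280.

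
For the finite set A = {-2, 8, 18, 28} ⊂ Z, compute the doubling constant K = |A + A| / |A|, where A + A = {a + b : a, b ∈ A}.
K = |A + A| / |A| = 7/4

Enumerate A + A = {a + b : a, b ∈ A}. With |A| = 4, there are |A|^2 = 16 ordered sum pairs; collecting distinct values, A + A = {-4, 6, 16, 26, 36, 46, 56}, so |A + A| = 7. Thus K = 7/4. Here |A + A| = 2|A| − 1 = 7, the minimum possible — so K = 7/4 is minimal, which holds iff A is an arithmetic progression.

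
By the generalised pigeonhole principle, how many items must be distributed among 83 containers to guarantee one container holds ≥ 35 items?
n = (35 − 1)·83 + 1 = 2823

By the generalised pigeonhole principle, to guarantee some box contains ≥ r objects we need more than (r − 1) · k objects total. Threshold: n = (r − 1) · k + 1. With r = 35 and k = 83: n = 34 · 83 + 1 = 2822 + 1 = 2823. For n = 2822 = 34 · 83, we can put exactly 34 objects in every box, avoiding 35 in any single one — so 2823 is tight.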